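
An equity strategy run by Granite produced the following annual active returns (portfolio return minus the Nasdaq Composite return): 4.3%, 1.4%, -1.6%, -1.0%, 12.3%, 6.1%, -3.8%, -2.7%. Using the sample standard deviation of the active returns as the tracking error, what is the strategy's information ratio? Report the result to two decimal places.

0.35

r̄ = (4.3 + 1.4 − 1.6 − 1 + 12.3 + 6.1 − 3.8 − 2.7) / 8 = 1.8750%
Sample std dev = √[206.1150 / 7] = 5.4263%
IR = r̄ / tracking error = 1.8750 / 5.4263 = 0.3455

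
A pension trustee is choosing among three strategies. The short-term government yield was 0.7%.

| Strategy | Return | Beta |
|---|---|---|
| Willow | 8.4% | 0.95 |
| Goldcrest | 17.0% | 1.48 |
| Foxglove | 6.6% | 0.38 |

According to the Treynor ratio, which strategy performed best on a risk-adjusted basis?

Willow: Treynor = (8.4% − 0.7%) / 0.95 = 8.105
Goldcrest: Treynor = (17.0% − 0.7%) / 1.48 = 11.014
Foxglove: Treynor = (6.6% − 0.7%) / 0.38 = 15.526
Highest: Foxglove (15.526).

Foxglove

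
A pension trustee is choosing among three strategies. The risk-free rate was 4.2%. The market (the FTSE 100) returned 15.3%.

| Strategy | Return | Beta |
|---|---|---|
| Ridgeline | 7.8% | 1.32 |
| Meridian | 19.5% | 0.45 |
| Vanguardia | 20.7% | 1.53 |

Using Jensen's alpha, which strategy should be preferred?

Ridgeline: α = 7.8% − [4.2% + 1.32 × (15.3% − 4.2%)] = -11.052
Meridian: α = 19.5% − [4.2% + 0.45 × (15.3% − 4.2%)] = 10.305
Vanguardia: α = 20.7% − [4.2% + 1.53 × (15.3% − 4.2%)] = -0.483
Highest: Meridian (10.305).

Meridian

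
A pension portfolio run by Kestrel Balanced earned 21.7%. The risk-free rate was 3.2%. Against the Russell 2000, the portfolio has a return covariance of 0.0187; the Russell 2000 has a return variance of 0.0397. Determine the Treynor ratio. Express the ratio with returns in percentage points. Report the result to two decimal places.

39.28

β = Cov / Var = 0.0187 / 0.0397 = 0.4710
Treynor = (Rp − Rf) / β = (21.7% − 3.2%) / 0.4710 = 18.50 / 0.4710 = 39.2781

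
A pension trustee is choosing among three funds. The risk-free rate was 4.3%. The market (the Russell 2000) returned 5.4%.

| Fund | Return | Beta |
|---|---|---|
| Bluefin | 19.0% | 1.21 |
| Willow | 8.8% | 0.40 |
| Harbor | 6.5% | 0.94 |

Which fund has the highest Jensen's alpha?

Bluefin

Bluefin: α = 19.0% − [4.3% + 1.21 × (5.4% − 4.3%)] = 13.369
Willow: α = 8.8% − [4.3% + 0.40 × (5.4% − 4.3%)] = 4.060
Harbor: α = 6.5% − [4.3% + 0.94 × (5.4% − 4.3%)] = 1.166
Highest: Bluefin (13.369).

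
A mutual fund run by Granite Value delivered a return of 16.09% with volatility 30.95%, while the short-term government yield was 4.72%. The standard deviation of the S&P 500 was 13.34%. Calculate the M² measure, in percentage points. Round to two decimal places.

9.62

Sharpe = (Rp − Rf) / σp = (16.09% − 4.72%) / 30.95% = 0.3674
M² = Rf + Sharpe × σm = 4.72% + 0.3674 × 13.34% = 9.6211%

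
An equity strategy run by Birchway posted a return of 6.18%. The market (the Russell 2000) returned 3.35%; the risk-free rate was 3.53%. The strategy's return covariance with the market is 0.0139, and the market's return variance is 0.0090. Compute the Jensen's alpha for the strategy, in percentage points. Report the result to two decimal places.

β = Cov / Var = 0.0139 / 0.0090 = 1.5444
E[R] = Rf + β(Rm − Rf) = 3.53% + 1.5444 × (3.35% − 3.53%) = 3.2520%
α = Rp − E[R] = 6.18% − 3.2520% = 2.9280

2.93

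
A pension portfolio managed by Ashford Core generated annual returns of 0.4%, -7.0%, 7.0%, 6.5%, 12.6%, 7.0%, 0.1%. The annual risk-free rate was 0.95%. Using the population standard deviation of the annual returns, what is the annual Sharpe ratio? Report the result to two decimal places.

0.48

r̄ = (0.4 − 7 + 7 + 6.5 + 12.6 + 7 + 0.1) / 7 = 26.60 / 7 = 3.8000%
Σ(r − r̄)² = 247.1000; population σ = √(247.1000/7) = 5.9414%
Sharpe = (r̄ − rf) / σ = (3.8000 − 0.95) / 5.9414 = 2.8500 / 5.9414 = 0.4797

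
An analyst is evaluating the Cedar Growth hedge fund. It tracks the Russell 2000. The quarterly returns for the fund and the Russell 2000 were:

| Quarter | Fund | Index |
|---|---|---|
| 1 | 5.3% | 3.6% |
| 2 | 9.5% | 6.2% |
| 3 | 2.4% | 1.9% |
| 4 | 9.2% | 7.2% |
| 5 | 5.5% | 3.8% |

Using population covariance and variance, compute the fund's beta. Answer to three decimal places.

r̄p = 6.3800%,  r̄m = 4.5400%
Cov = Σ(rp − r̄p)(rm − r̄m) / 5 = 4.9708
Var(rm) = Σ(rm − r̄m)² / 5 = 3.6464
β = Cov / Var = 4.9708 / 3.6464 = 1.3632

1.363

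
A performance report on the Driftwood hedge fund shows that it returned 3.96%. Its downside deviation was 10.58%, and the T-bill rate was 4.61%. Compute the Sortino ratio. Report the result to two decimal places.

Sortino = (Rp − Rf) / σd = (3.96% − 4.61%) / 10.58% = -0.65% / 10.58% = -0.0614

-0.06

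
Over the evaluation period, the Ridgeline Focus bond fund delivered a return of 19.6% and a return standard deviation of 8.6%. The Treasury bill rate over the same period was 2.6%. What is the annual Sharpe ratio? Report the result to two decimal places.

1.98

Sharpe = (Rp − Rf) / σp = (19.6% − 2.6%) / 8.6% = 17.00% / 8.6% = 1.9767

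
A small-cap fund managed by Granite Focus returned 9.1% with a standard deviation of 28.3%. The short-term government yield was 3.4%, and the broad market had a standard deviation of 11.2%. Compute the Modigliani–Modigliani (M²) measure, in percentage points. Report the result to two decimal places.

Sharpe = (Rp − Rf) / σp = (9.1% − 3.4%) / 28.3% = 0.2014
M² = Rf + Sharpe × σm = 3.4% + 0.2014 × 11.2% = 5.6557%

5.66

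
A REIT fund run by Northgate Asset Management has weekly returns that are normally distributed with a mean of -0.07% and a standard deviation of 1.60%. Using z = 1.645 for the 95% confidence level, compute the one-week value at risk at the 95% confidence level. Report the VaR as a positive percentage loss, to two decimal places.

VaR (as % loss) = −(μ − z·σ) = −(-0.07% − 1.645 × 1.60%) = −(-2.7020%) = 2.7020%

2.70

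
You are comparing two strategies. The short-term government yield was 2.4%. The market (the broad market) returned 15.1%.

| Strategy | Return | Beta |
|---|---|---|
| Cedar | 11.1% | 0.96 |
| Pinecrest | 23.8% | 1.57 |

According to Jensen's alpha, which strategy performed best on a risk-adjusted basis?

Cedar: α = 11.1% − [2.4% + 0.96 × (15.1% − 2.4%)] = -3.492
Pinecrest: α = 23.8% − [2.4% + 1.57 × (15.1% − 2.4%)] = 1.461
Highest: Pinecrest (1.461).

Pinecrest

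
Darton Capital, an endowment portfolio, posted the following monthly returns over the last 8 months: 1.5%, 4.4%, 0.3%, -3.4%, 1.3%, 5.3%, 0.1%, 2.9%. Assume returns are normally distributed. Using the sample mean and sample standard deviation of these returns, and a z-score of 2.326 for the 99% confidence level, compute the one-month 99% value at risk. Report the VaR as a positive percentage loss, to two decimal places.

Mean return r̄ = 12.40 / 8 = 1.5500%
Σ(r − r̄)² = (1.5 − 1.5500)² + (4.4 − 1.5500)² + (0.3 − 1.5500)² + … = 52.2400
σ = √[52.2400 / 7] = 2.7318%
VaR = −(r̄ − z·σ) = −(1.5500 − 2.326 × 2.7318) = −(-4.8042) = 4.8042%

4.80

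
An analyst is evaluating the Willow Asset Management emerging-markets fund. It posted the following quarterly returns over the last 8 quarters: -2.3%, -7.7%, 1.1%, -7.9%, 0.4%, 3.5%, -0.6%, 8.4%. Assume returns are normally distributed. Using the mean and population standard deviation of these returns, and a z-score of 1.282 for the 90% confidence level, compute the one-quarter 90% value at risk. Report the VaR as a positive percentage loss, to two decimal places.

7.18

r̄ = (-2.3 − 7.7 + 1.1 − 7.9 + 0.4 + 3.5 − 0.6 + 8.4) / 8 = -0.6375%
Σ(r − r̄)² = (-2.3 − (-0.6375))² + (-7.7 − (-0.6375))² + (1.1 − (-0.6375))² + … = 208.2788
σ = √[208.2788 / 8] = 5.1024%
VaR = −(r̄ − z·σ) = −(-0.6375 − 1.282 × 5.1024) = −(-7.1788) = 7.1788%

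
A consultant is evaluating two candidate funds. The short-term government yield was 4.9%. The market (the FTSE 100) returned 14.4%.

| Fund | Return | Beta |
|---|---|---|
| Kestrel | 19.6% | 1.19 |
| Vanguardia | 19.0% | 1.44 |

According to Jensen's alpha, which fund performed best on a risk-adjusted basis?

Kestrel: α = 19.6% − [4.9% + 1.19 × (14.4% − 4.9%)] = 3.395
Vanguardia: α = 19.0% − [4.9% + 1.44 × (14.4% − 4.9%)] = 0.420
Highest: Kestrel (3.395).

Kestrel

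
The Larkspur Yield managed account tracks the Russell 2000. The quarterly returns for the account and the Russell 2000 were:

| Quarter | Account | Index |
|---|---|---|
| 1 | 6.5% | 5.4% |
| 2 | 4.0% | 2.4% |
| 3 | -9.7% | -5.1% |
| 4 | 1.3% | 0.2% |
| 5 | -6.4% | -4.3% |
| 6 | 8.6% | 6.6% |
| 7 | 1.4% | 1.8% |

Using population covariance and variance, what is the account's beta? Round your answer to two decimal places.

r̄p = 0.8143%,  r̄m = 1.0000%
Cov = Σ(rp − r̄p)(rm − r̄m) / 7 = 25.0757
Var(rm) = Σ(rm − r̄m)² / 7 = 17.0371
β = Cov / Var = 25.0757 / 17.0371 = 1.4718

1.47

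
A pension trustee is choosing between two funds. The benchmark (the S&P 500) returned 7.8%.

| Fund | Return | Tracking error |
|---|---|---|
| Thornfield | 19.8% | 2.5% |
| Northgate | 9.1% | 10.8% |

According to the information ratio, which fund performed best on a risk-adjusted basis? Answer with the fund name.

Thornfield: IR = (19.8% − 7.8%) / 2.5% = 4.800
Northgate: IR = (9.1% − 7.8%) / 10.8% = 0.120
Highest: Thornfield (4.800).

Thornfield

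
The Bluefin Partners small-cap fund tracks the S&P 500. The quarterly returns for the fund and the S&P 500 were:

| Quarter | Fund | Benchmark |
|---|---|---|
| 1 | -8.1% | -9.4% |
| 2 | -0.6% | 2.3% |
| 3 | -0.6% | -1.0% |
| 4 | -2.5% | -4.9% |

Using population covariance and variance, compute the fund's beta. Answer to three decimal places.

r̄p = -2.9500%,  r̄m = -3.2500%
Cov = Σ(rp − r̄p)(rm − r̄m) / 4 = 12.3150
Var(rm) = Σ(rm − r̄m)² / 4 = 19.1025
β = Cov / Var = 12.3150 / 19.1025 = 0.6447

0.645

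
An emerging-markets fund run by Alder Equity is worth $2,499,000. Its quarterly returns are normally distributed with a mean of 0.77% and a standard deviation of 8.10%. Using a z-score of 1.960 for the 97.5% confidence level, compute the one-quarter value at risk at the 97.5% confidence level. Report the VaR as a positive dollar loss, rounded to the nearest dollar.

Return at the 97.5% tail: μ − z·σ = 0.77% − 1.960 × 8.10% = 0.77 − 15.8760 = -15.1060%
VaR = −(-15.1060%) × $2,499,000 = 15.1060% × $2,499,000 = $377,499

$377,499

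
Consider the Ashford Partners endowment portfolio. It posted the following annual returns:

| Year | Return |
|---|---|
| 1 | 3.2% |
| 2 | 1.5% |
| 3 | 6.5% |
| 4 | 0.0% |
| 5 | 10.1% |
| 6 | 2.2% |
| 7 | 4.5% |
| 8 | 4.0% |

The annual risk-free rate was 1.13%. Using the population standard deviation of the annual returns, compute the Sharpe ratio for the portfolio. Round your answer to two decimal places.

0.97

r̄ = (3.2 + 1.5 + 6.5 + 0 + 10.1 + 2.2 + 4.5 + 4) / 8 = 4.0000%
Σ(r − r̄)² = (3.2 − 4.0000)² + (1.5 − 4.0000)² + … = 69.8400
population σ = √(69.8400 / 8) = √8.7300 = 2.9547%
Sharpe = (r̄ − rf) / σ = (4.0000 − 1.13) / 2.9547 = 2.8700 / 2.9547 = 0.9713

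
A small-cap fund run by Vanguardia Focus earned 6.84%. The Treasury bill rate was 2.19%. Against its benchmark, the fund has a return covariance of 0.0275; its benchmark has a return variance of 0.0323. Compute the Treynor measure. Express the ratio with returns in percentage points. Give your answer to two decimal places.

β = Cov / Var = 0.0275 / 0.0323 = 0.8514
Treynor = (Rp − Rf) / β = (6.84% − 2.19%) / 0.8514 = 4.65 / 0.8514 = 5.4616

5.46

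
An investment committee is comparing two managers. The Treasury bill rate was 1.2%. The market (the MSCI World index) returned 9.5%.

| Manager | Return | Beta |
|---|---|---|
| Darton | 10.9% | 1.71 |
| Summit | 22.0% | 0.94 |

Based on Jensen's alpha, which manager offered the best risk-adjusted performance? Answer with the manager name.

Darton: α = 10.9% − [1.2% + 1.71 × (9.5% − 1.2%)] = -4.493
Summit: α = 22.0% − [1.2% + 0.94 × (9.5% − 1.2%)] = 12.998
Highest: Summit (12.998).

Summit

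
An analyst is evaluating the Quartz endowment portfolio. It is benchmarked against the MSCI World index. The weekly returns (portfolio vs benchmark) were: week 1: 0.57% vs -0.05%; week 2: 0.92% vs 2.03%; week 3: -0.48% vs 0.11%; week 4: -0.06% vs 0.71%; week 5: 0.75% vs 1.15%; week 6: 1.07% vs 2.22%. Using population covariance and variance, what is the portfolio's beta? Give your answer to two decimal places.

r̄p = 0.4617%,  r̄m = 1.0283%
Cov = Σ(rp − r̄p)(rm − r̄m) / 6 = 0.3555
Var(rm) = Σ(rm − r̄m)² / 6 = 0.7576
β = Cov / Var = 0.3555 / 0.7576 = 0.4692

0.47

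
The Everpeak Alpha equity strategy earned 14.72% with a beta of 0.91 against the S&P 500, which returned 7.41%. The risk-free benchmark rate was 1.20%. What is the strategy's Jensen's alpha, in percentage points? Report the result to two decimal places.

CAPM expected return = Rf + β(Rm − Rf) = 1.20% + 0.91 × (7.41% − 1.20%) = 1.2 + 0.91 × 6.21 = 6.8511%
Jensen's α = Rp − E[R] = 14.72% − 6.8511% = 7.8689

7.87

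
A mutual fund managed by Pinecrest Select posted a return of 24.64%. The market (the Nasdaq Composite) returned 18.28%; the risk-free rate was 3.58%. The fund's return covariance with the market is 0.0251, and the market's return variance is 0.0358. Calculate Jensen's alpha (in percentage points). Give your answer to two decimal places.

β = Cov / Var = 0.0251 / 0.0358 = 0.7011
E[R] = Rf + β(Rm − Rf) = 3.58% + 0.7011 × (18.28% − 3.58%) = 13.8862%
α = Rp − E[R] = 24.64% − 13.8862% = 10.7538

10.75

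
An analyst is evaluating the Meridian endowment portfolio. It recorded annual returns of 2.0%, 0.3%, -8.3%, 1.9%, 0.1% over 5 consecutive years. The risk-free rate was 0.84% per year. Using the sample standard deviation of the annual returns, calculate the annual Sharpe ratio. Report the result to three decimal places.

-0.383

Mean return r̄ = -4.00 / 5 = -0.8000%
Σ(r − r̄)² = 73.4000; sample σ = √(73.4000/4) = 4.2837%
Sharpe = (r̄ − rf) / σ = (-0.8000 − 0.84) / 4.2837 = -1.6400 / 4.2837 = -0.3828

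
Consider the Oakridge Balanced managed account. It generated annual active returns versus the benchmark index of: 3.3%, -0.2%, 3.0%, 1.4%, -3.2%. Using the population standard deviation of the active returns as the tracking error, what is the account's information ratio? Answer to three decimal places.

0.361

r̄ = (3.3 − 0.2 + 3 + 1.4 − 3.2) / 5 = 4.30 / 5 = 0.8600%
Σ(r − r̄)² = (3.3 − 0.8600)² + (-0.2 − 0.8600)² + (3 − 0.8600)² + … = 28.4320
σ = √[28.4320 / 5] = 2.3846%
IR = r̄ / tracking error = 0.8600 / 2.3846 = 0.3606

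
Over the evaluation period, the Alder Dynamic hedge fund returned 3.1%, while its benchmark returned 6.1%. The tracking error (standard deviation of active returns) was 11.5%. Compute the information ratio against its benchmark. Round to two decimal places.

-0.26

IR = (Rp − Rb) / TE = (3.1% − 6.1%) / 11.5% = -3.00% / 11.5% = -0.2609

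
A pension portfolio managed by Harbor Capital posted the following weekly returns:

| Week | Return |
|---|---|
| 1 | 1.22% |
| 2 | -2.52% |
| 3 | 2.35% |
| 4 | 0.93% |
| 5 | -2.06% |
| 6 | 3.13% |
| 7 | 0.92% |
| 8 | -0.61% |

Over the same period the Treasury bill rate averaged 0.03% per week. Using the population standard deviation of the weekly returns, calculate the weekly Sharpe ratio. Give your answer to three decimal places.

r̄ = (1.22 − 2.52 + 2.35 + 0.93 − 2.06 + 3.13 + 0.92 − 0.61) / 8 = 0.4200%
Population std dev = √[28.0740 / 8] = 1.8733%
Sharpe = (r̄ − rf) / σ = (0.4200 − 0.03) / 1.8733 = 0.3900 / 1.8733 = 0.2082

0.208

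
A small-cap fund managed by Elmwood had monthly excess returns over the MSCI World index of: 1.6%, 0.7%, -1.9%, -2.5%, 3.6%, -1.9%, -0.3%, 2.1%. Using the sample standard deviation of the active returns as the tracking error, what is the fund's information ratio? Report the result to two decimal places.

0.08

μ = (1.6 + 0.7 − 1.9 − 2.5 + 3.6 − 1.9 − 0.3 + 2.1) / 8 = 0.1750%
Σ(r − μ)² = 33.7350; sample σ = √(33.7350/7) = 2.1953%
IR = μ / tracking error = 0.1750 / 2.1953 = 0.0797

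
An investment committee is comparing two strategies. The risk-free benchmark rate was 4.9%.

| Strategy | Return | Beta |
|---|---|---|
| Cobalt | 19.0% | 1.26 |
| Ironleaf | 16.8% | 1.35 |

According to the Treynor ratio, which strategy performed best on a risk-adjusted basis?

Cobalt: Treynor = (19.0% − 4.9%) / 1.26 = 11.190
Ironleaf: Treynor = (16.8% − 4.9%) / 1.35 = 8.815
Highest: Cobalt (11.190).

Cobalt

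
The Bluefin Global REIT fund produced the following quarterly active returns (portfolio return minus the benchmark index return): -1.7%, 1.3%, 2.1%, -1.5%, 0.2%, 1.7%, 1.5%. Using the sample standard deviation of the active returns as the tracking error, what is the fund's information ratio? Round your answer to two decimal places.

0.33

r̄ = (-1.7 + 1.3 + 2.1 − 1.5 + 0.2 + 1.7 + 1.5) / 7 = 0.5143%
Σ(r − r̄)² = (-1.7 − 0.5143)² + (1.3 − 0.5143)² + … = 14.5686
σ = √[14.5686 / 6] = 1.5582%
IR = r̄ / tracking error = 0.5143 / 1.5582 = 0.3301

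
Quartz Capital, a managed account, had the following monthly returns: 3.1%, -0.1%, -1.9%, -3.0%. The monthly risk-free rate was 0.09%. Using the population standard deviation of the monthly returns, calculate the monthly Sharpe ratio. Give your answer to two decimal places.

r̄ = (3.1 − 0.1 − 1.9 − 3) / 4 = -0.4750%
Population std dev = √[21.3275 / 4] = 2.3091%
Sharpe = (r̄ − rf) / σ = (-0.4750 − 0.09) / 2.3091 = -0.5650 / 2.3091 = -0.2447

-0.24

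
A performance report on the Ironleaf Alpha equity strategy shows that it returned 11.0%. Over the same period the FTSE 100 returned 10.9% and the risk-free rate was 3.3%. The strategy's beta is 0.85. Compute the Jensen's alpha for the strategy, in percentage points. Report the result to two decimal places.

1.24

CAPM expected return = Rf + β(Rm − Rf) = 3.3% + 0.85 × (10.9% − 3.3%) = 3.3 + 0.85 × 7.60 = 9.7600%
Jensen's α = Rp − E[R] = 11.0% − 9.7600% = 1.2400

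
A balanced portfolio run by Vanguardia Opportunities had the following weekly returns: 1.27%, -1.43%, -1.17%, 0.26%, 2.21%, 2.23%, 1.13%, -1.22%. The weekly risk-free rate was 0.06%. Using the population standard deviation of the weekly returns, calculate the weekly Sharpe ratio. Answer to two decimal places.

Mean return r̄ = 3.280 / 8 = 0.4100%
Population std dev = √[16.3718 / 8] = 1.4306%
Sharpe = (r̄ − rf) / σ = (0.4100 − 0.06) / 1.4306 = 0.3500 / 1.4306 = 0.2447

0.24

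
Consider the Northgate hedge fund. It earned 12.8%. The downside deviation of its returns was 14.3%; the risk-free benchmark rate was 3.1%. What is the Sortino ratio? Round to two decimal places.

0.68

Sortino = (Rp − Rf) / σd = (12.8% − 3.1%) / 14.3% = 9.70% / 14.3% = 0.6783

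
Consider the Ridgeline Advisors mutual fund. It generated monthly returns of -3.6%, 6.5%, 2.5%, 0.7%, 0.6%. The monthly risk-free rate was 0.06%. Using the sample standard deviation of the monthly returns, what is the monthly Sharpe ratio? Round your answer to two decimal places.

0.35

r̄ = (-3.6 + 6.5 + 2.5 + 0.7 + 0.6) / 5 = 1.3400%
Σ(r − r̄)² = (-3.6 − 1.3400)² + (6.5 − 1.3400)² + (2.5 − 1.3400)² + … = 53.3320
σ = √[53.3320 / 4] = 3.6514%
Sharpe = (r̄ − rf) / σ = (1.3400 − 0.06) / 3.6514 = 1.2800 / 3.6514 = 0.3506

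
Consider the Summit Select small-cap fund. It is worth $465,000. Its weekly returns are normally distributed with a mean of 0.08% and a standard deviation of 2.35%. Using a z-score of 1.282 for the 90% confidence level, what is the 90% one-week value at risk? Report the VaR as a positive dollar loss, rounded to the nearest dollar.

Return at the 90% tail: μ − z·σ = 0.08% − 1.282 × 2.35% = 0.08 − 3.0127 = -2.9327%
VaR = −(-2.9327%) × $465,000 = 2.9327% × $465,000 = $13,637

$13,637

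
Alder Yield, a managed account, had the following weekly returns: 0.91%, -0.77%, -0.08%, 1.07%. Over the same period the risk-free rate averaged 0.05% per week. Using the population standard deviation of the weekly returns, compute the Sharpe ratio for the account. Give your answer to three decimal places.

0.310

r̄ = (0.91 − 0.77 − 0.08 + 1.07) / 4 = 0.2825%
Population std dev = √[2.2531 / 4] = 0.7505%
Sharpe = (r̄ − rf) / σ = (0.2825 − 0.05) / 0.7505 = 0.2325 / 0.7505 = 0.3098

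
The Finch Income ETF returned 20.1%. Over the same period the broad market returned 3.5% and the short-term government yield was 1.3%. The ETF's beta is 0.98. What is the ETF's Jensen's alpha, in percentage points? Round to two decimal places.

CAPM expected return = Rf + β(Rm − Rf) = 1.3% + 0.98 × (3.5% − 1.3%) = 1.3 + 0.98 × 2.20 = 3.4560%
Jensen's α = Rp − E[R] = 20.1% − 3.4560% = 16.6440

16.64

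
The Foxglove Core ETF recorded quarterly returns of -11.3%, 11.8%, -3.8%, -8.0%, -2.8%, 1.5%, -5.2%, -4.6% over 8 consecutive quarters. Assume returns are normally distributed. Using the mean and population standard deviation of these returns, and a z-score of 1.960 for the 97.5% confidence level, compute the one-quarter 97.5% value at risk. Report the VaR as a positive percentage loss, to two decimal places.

Mean return r̄ = -22.40 / 8 = -2.8000%
Σ(r − r̄)² = (-11.3 − (-2.8000))² + (11.8 − (-2.8000))² + (-3.8 − (-2.8000))² + … = 340.9400
σ = √[340.9400 / 8] = 6.5282%
VaR = −(r̄ − z·σ) = −(-2.8000 − 1.960 × 6.5282) = −(-15.5953) = 15.5953%

15.60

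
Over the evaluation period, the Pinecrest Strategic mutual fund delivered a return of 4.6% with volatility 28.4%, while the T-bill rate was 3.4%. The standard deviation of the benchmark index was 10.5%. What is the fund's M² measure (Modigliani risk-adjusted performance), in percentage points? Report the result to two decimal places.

3.84

Sharpe = (Rp − Rf) / σp = (4.6% − 3.4%) / 28.4% = 0.0423
M² = Rf + Sharpe × σm = 3.4% + 0.0423 × 10.5% = 3.8442%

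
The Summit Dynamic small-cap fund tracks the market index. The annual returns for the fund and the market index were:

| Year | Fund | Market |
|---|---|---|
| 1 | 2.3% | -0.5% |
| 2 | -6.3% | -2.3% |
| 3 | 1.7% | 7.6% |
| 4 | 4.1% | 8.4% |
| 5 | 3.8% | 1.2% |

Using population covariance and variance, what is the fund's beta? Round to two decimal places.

r̄p = 1.1200%,  r̄m = 2.8800%
Cov = Σ(rp − r̄p)(rm − r̄m) / 5 = 9.8264
Var(rm) = Σ(rm − r̄m)² / 5 = 18.7656
β = Cov / Var = 9.8264 / 18.7656 = 0.5236

0.52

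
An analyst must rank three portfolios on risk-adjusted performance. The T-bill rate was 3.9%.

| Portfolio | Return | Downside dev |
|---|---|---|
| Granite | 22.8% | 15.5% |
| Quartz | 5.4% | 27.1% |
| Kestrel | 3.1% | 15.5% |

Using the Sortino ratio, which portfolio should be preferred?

Granite

Granite: Sortino ratio = (22.8% − 3.9%) / 15.5% = 1.219
Quartz: Sortino ratio = (5.4% − 3.9%) / 27.1% = 0.055
Kestrel: Sortino ratio = (3.1% − 3.9%) / 15.5% = -0.052
Highest: Granite (1.219).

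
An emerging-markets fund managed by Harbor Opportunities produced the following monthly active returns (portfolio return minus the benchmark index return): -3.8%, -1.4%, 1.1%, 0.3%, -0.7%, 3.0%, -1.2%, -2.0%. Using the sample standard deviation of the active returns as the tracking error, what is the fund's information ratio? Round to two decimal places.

r̄ = (-3.8 − 1.4 + 1.1 + 0.3 − 0.7 + 3 − 1.2 − 2) / 8 = -4.70 / 8 = -0.5875%
Sample std dev = √[29.8688 / 7] = 2.0657%
IR = r̄ / tracking error = -0.5875 / 2.0657 = -0.2844

-0.28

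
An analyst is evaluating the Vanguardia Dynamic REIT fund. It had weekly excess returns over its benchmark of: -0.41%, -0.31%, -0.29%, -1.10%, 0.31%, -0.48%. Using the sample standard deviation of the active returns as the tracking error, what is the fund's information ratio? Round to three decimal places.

μ = (-0.41 − 0.31 − 0.29 − 1.1 + 0.31 − 0.48) / 6 = -0.3800%
Sample std dev = √[1.0184 / 5] = 0.4513%
IR = μ / tracking error = -0.3800 / 0.4513 = -0.8420

-0.842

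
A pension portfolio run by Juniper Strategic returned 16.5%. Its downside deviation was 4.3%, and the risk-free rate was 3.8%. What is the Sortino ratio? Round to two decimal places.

2.95

Sortino = (Rp − Rf) / σd = (16.5% − 3.8%) / 4.3% = 12.70% / 4.3% = 2.9535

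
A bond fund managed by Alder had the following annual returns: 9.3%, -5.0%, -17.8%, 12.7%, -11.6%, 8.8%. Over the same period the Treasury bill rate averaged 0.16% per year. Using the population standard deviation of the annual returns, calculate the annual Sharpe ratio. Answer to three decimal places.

-0.066

r̄ = (9.3 − 5 − 17.8 + 12.7 − 11.6 + 8.8) / 6 = -3.60 / 6 = -0.6000%
Σ(r − r̄)² = 799.4600; population σ = √(799.4600/6) = 11.5431%
Sharpe = (r̄ − rf) / σ = (-0.6000 − 0.16) / 11.5431 = -0.7600 / 11.5431 = -0.0658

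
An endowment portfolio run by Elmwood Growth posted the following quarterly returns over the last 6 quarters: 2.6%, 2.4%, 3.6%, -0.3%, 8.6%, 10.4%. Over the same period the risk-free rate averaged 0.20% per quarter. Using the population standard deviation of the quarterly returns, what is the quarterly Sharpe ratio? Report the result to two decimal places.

1.17

r̄ = (2.6 + 2.4 + 3.6 − 0.3 + 8.6 + 10.4) / 6 = 4.5500%
Σ(r − r̄)² = 83.4750; population σ = √(83.4750/6) = 3.7299%
Sharpe = (r̄ − rf) / σ = (4.5500 − 0.2) / 3.7299 = 4.3500 / 3.7299 = 1.1663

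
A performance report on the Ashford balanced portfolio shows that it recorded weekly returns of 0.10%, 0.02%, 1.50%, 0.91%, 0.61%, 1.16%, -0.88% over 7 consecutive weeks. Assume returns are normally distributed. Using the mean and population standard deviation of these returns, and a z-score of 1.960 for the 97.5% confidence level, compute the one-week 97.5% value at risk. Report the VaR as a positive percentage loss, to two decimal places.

Mean return μ = 3.420 / 7 = 0.4886%
Σ(r − μ)² = 3.9097; population σ = √(3.9097/7) = 0.7473%
VaR = −(μ − z·σ) = −(0.4886 − 1.960 × 0.7473) = −(-0.9761) = 0.9761%

0.98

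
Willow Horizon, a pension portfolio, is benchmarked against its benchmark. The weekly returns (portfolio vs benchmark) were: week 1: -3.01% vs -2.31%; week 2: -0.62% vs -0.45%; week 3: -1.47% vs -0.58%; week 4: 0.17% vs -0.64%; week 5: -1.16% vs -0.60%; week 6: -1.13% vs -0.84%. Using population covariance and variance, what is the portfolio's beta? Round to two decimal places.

r̄p = -1.2033%,  r̄m = -0.9033%
Cov = Σ(rp − r̄p)(rm − r̄m) / 6 = 0.5165
Var(rm) = Σ(rm − r̄m)² / 6 = 0.4090
β = Cov / Var = 0.5165 / 0.4090 = 1.2628

1.26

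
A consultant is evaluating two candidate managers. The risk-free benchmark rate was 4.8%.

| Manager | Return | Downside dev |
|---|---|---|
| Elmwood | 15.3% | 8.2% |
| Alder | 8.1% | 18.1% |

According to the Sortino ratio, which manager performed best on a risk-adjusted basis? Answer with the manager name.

Elmwood

Elmwood: Sortino ratio = (15.3% − 4.8%) / 8.2% = 1.280
Alder: Sortino ratio = (8.1% − 4.8%) / 18.1% = 0.182
Highest: Elmwood (1.280).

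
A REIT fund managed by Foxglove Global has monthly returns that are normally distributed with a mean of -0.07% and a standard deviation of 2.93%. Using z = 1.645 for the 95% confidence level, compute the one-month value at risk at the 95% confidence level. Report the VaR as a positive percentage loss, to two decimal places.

4.89

VaR (as % loss) = −(μ − z·σ) = −(-0.07% − 1.645 × 2.93%) = −(-4.88985%) = 4.88985%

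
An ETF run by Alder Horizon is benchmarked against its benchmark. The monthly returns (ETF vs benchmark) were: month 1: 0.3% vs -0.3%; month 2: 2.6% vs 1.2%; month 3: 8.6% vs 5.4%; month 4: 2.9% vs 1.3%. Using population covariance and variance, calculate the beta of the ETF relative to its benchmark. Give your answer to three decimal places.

r̄p = 3.6000%,  r̄m = 1.9000%
Cov = Σ(rp − r̄p)(rm − r̄m) / 4 = 6.4700
Var(rm) = Σ(rm − r̄m)² / 4 = 4.4850
β = Cov / Var = 6.4700 / 4.4850 = 1.4426

1.443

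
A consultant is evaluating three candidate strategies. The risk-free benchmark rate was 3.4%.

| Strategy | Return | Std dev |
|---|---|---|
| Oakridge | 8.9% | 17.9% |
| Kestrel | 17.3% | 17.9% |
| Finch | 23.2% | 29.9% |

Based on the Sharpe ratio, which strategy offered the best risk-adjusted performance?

Kestrel

Oakridge: Sharpe ratio = (8.9% − 3.4%) / 17.9% = 0.307
Kestrel: Sharpe ratio = (17.3% − 3.4%) / 17.9% = 0.777
Finch: Sharpe ratio = (23.2% − 3.4%) / 29.9% = 0.662
Highest: Kestrel (0.777).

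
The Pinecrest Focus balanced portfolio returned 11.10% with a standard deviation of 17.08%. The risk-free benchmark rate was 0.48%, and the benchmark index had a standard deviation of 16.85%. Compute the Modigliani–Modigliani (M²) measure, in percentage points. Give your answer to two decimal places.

Sharpe = (Rp − Rf) / σp = (11.10% − 0.48%) / 17.08% = 0.6218
M² = Rf + Sharpe × σm = 0.48% + 0.6218 × 16.85% = 10.9573%

10.96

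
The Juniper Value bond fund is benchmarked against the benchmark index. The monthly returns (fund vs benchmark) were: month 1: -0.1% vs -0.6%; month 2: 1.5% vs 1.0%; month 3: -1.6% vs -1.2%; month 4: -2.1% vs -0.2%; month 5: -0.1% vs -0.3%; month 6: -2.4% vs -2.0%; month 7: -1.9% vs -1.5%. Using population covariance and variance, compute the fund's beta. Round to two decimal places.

1.19

r̄p = -0.9571%,  r̄m = -0.6857%
Cov = Σ(rp − r̄p)(rm − r̄m) / 7 = 0.9980
Var(rm) = Σ(rm − r̄m)² / 7 = 0.8412
β = Cov / Var = 0.9980 / 0.8412 = 1.1864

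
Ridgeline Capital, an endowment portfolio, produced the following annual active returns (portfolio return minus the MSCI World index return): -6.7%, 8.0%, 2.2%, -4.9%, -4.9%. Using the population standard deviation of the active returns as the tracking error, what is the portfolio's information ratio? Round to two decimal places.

Mean return r̄ = -6.30 / 5 = -1.2600%
Σ(r − r̄)² = 153.8120; population σ = √(153.8120/5) = 5.5464%
IR = r̄ / tracking error = -1.2600 / 5.5464 = -0.2272

-0.23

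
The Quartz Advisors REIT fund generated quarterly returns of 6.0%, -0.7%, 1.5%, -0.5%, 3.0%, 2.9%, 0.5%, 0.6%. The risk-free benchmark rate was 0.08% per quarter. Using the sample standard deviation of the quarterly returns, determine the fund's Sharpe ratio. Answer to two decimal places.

0.71

Mean return μ = 13.30 / 8 = 1.6625%
Sample std dev = √[34.8988 / 7] = 2.2328%
Sharpe = (μ − rf) / σ = (1.6625 − 0.08) / 2.2328 = 1.5825 / 2.2328 = 0.7088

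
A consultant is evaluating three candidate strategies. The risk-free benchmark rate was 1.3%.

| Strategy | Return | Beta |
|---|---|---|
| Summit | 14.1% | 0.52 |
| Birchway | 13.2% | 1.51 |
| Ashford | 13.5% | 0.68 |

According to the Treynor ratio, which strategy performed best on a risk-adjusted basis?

Summit: Treynor = (14.1% − 1.3%) / 0.52 = 24.615
Birchway: Treynor = (13.2% − 1.3%) / 1.51 = 7.881
Ashford: Treynor = (13.5% − 1.3%) / 0.68 = 17.941
Highest: Summit (24.615).

Summit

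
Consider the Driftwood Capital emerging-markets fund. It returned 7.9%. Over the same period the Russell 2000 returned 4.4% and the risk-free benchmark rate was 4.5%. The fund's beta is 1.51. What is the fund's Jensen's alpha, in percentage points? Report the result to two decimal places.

CAPM expected return = Rf + β(Rm − Rf) = 4.5% + 1.51 × (4.4% − 4.5%) = 4.5 + 1.51 × -0.10 = 4.3490%
Jensen's α = Rp − E[R] = 7.9% − 4.3490% = 3.5510

3.55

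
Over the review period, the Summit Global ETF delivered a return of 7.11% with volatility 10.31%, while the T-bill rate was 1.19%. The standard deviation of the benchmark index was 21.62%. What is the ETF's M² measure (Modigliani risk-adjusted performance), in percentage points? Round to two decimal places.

Sharpe = (Rp − Rf) / σp = (7.11% − 1.19%) / 10.31% = 0.5742
M² = Rf + Sharpe × σm = 1.19% + 0.5742 × 21.62% = 13.6042%

13.60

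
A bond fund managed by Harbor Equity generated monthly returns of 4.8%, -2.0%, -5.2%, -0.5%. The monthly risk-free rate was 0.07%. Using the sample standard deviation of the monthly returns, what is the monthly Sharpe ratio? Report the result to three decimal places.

r̄ = (4.8 − 2 − 5.2 − 0.5) / 4 = -0.7250%
Σ(r − r̄)² = 52.2275; sample σ = √(52.2275/3) = 4.1724%
Sharpe = (r̄ − rf) / σ = (-0.7250 − 0.07) / 4.1724 = -0.7950 / 4.1724 = -0.1905

-0.191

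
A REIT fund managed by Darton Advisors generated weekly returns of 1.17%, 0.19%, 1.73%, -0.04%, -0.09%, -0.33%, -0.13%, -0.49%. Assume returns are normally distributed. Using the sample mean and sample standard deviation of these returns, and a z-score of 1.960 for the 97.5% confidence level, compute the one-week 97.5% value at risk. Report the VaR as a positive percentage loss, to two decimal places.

r̄ = (1.17 + 0.19 + 1.73 − 0.04 − 0.09 − 0.33 − 0.13 − 0.49) / 8 = 2.010 / 8 = 0.2513%
Σ(r − r̄)² = (1.17 − 0.2513)² + (0.19 − 0.2513)² + … = 4.2685
σ = √[4.2685 / 7] = 0.7809%
VaR = −(r̄ − z·σ) = −(0.2513 − 1.960 × 0.7809) = −(-1.2793) = 1.2793%

1.28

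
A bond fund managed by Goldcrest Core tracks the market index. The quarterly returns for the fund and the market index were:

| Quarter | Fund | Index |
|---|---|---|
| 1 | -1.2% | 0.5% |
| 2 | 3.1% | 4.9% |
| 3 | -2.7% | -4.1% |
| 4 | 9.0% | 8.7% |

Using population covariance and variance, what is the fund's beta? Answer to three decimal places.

r̄p = 2.0500%,  r̄m = 2.5000%
Cov = Σ(rp − r̄p)(rm − r̄m) / 4 = 20.8650
Var(rm) = Σ(rm − r̄m)² / 4 = 22.9400
β = Cov / Var = 20.8650 / 22.9400 = 0.9095

0.910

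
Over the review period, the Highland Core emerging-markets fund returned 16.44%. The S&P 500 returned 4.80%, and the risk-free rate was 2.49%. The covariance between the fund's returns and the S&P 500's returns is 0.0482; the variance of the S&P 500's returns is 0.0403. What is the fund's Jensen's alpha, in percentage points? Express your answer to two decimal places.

11.19

β = Cov / Var = 0.0482 / 0.0403 = 1.1960
E[R] = Rf + β(Rm − Rf) = 2.49% + 1.1960 × (4.80% − 2.49%) = 5.2528%
α = Rp − E[R] = 16.44% − 5.2528% = 11.1872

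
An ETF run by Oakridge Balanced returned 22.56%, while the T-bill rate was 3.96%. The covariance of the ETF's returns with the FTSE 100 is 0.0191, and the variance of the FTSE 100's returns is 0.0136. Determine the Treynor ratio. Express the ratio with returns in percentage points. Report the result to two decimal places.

13.24

β = Cov / Var = 0.0191 / 0.0136 = 1.4044
Treynor = (Rp − Rf) / β = (22.56% − 3.96%) / 1.4044 = 18.60 / 1.4044 = 13.2441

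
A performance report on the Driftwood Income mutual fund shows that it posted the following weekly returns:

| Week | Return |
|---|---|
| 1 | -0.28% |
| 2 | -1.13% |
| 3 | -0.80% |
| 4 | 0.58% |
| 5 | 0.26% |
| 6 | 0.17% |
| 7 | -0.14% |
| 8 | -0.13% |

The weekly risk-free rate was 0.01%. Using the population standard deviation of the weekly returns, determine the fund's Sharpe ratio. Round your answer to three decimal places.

-0.370

r̄ = (-0.28 − 1.13 − 0.8 + 0.58 + 0.26 + 0.17 − 0.14 − 0.13) / 8 = -1.470 / 8 = -0.1838%
Population std dev = √[2.1946 / 8] = 0.5238%
Sharpe = (r̄ − rf) / σ = (-0.1838 − 0.01) / 0.5238 = -0.1938 / 0.5238 = -0.3700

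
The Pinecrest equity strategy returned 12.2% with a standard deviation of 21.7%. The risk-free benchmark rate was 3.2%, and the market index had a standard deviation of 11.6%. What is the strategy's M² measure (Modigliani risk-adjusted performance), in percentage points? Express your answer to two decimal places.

Sharpe = (Rp − Rf) / σp = (12.2% − 3.2%) / 21.7% = 0.4147
M² = Rf + Sharpe × σm = 3.2% + 0.4147 × 11.6% = 8.0105%

8.01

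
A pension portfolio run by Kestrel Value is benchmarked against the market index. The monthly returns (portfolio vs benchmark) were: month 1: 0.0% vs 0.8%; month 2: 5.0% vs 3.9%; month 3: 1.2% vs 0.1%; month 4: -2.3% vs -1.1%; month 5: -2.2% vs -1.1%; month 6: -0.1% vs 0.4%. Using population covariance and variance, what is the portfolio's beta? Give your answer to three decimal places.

r̄p = 0.2667%,  r̄m = 0.5000%
Cov = Σ(rp − r̄p)(rm − r̄m) / 6 = 3.9550
Var(rm) = Σ(rm − r̄m)² / 6 = 2.8233
β = Cov / Var = 3.9550 / 2.8233 = 1.4008

1.401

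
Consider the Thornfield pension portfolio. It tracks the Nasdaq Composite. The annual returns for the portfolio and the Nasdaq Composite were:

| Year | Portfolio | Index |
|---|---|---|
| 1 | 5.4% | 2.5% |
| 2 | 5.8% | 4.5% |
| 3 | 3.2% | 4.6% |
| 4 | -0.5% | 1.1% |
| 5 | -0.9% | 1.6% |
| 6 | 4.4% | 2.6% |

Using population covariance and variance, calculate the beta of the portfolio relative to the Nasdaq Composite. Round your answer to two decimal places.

r̄p = 2.9000%,  r̄m = 2.8167%
Cov = Σ(rp − r̄p)(rm − r̄m) / 6 = 2.4600
Var(rm) = Σ(rm − r̄m)² / 6 = 1.7647
β = Cov / Var = 2.4600 / 1.7647 = 1.3940

1.39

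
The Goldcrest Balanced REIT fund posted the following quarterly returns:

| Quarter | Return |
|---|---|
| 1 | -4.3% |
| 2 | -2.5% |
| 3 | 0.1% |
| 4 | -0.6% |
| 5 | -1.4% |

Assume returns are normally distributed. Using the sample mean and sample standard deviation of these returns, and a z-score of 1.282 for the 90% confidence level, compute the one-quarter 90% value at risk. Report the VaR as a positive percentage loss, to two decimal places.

3.95

Mean return r̄ = -8.70 / 5 = -1.7400%
Sample σ = √[Σ(r − r̄)² / 4] = √[11.9320 / 4] = √2.9830 = 1.7271%
VaR = −(r̄ − z·σ) = −(-1.7400 − 1.282 × 1.7271) = −(-3.9541) = 3.9541%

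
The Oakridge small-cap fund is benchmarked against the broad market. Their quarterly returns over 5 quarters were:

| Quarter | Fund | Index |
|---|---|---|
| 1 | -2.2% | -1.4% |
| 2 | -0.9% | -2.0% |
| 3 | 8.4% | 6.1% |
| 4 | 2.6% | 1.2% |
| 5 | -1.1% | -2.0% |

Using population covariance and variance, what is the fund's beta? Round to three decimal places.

r̄p = 1.3600%,  r̄m = 0.3800%
Cov = Σ(rp − r̄p)(rm − r̄m) / 5 = 11.7712
Var(rm) = Σ(rm − r̄m)² / 5 = 9.5776
β = Cov / Var = 11.7712 / 9.5776 = 1.2290

1.229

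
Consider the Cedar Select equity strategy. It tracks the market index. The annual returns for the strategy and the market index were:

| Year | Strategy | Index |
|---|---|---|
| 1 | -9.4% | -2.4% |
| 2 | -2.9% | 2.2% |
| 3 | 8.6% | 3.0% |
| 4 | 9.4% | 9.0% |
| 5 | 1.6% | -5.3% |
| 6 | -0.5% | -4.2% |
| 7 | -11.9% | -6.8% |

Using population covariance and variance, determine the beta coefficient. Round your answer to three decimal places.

r̄p = -0.7286%,  r̄m = -0.6429%
Cov = Σ(rp − r̄p)(rm − r̄m) / 7 = 28.2631
Var(rm) = Σ(rm − r̄m)² / 7 = 27.0967
β = Cov / Var = 28.2631 / 27.0967 = 1.0430

1.043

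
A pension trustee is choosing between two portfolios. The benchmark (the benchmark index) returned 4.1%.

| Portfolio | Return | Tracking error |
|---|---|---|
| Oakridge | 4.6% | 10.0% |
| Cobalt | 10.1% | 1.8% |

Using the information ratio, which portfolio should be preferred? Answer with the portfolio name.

Cobalt

Oakridge: IR = (4.6% − 4.1%) / 10.0% = 0.050
Cobalt: IR = (10.1% − 4.1%) / 1.8% = 3.333
Highest: Cobalt (3.333).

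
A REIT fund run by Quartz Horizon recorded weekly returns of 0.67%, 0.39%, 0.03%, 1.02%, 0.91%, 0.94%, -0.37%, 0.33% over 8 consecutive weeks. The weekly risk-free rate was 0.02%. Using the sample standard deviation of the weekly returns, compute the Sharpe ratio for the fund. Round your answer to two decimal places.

0.96

Mean return μ = 3.920 / 8 = 0.4900%
Sample σ = √[Σ(r − μ)² / 7] = √[1.6790 / 7] = √0.2399 = 0.4898%
Sharpe = (μ − rf) / σ = (0.4900 − 0.02) / 0.4898 = 0.4700 / 0.4898 = 0.9596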